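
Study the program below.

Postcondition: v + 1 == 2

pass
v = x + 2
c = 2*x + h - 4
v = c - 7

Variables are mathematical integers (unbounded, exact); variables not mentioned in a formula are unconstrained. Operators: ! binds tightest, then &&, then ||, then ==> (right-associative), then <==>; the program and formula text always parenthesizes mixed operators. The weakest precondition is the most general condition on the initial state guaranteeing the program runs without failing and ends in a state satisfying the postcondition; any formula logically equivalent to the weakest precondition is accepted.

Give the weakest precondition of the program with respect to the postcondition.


Working backward. After the program, the postcondition v + 1 == 2 must hold; in canonical form it is v == 1.
Before v := c - 7: c == 8
Before c := 2*x + h - 4: h + 2*x == 12
Before v := x + 2: h + 2*x == 12
Before skip: h + 2*x == 12
Answer: WP = h + 2*x == 12


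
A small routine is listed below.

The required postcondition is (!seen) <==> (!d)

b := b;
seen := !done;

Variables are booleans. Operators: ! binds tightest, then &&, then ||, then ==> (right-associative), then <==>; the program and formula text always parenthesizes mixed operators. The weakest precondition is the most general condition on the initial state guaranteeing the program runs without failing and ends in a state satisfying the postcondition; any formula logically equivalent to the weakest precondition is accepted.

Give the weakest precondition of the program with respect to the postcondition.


Working backward. After the program, (!seen) <==> (!d) must hold.
Before seen := !done: done <==> (!d)
Before b := b: done <==> (!d)
Answer: WP = done <==> (!d)


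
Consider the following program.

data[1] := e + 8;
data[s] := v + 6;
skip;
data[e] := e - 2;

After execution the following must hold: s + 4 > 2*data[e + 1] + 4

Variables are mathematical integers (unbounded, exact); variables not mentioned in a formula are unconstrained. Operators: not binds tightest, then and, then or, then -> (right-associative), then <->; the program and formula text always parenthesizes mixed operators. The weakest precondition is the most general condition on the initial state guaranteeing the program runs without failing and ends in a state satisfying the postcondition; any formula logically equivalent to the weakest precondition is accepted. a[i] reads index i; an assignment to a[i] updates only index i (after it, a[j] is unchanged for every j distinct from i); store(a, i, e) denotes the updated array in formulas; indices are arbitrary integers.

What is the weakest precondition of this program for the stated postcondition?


Working backward. After the program, the postcondition s + 4 > 2*data[e + 1] + 4 must hold; in canonical form it is s > 2*data[e + 1].
Before data[e] := e - 2: s > 2*store(data, e, e - 2)[e + 1]
Before skip: s > 2*store(data, e, e - 2)[e + 1]
Before data[s] := v + 6: s > 2*store(store(data, s, v + 6), e, e - 2)[e + 1]
Before data[1] := e + 8: s > 2*store(store(store(data, 1, e + 8), s, v + 6), e, e - 2)[e + 1]
Answer: WP = s > 2*store(store(store(data, 1, e + 8), s, v + 6), e, e - 2)[e + 1]


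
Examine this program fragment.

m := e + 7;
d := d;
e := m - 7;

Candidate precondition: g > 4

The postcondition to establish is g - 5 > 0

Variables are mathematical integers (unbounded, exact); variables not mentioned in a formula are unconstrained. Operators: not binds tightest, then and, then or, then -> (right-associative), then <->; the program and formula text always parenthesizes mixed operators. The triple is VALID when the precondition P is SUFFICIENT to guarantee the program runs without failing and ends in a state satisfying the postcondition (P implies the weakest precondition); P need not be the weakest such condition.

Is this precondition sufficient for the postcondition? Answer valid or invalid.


Working backward. After the program, the postcondition g - 5 > 0 must hold; in canonical form it is g > 5.
Before e := m - 7: g > 5
Before d := d: g > 5
Before m := e + 7: g > 5
The weakest precondition is g > 5.
Check whether g > 4 implies it.
Countermodel: at the initial state g = 5, the precondition holds but the weakest precondition fails.
Answer: invalid


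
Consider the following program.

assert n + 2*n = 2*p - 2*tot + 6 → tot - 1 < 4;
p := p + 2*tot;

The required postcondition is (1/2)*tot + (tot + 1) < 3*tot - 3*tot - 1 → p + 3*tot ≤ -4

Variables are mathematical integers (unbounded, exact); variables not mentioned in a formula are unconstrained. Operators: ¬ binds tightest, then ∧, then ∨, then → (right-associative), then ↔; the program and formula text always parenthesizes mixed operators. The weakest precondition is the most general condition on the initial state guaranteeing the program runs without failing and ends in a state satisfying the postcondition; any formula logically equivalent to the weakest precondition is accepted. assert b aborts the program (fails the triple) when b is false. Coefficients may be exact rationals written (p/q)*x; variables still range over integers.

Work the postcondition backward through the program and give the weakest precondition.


Working backward. After the program, the postcondition (1/2)*tot + (tot + 1) < 3*tot - 3*tot - 1 → p + 3*tot ≤ -4 must hold; in canonical form it is (3/2)*tot < -2 → p + 3*tot ≤ -4.
Before p := p + 2*tot: (3/2)*tot < -2 → p + 5*tot ≤ -4
Before assert n + 2*n = 2*p - 2*tot + 6 → tot - 1 < 4: (3*n + 2*tot = 2*p + 6 → tot < 5) ∧ ((3/2)*tot < -2 → p + 5*tot ≤ -4)
Answer: WP = (3*n + 2*tot = 2*p + 6 → tot < 5) ∧ ((3/2)*tot < -2 → p + 5*tot ≤ -4)


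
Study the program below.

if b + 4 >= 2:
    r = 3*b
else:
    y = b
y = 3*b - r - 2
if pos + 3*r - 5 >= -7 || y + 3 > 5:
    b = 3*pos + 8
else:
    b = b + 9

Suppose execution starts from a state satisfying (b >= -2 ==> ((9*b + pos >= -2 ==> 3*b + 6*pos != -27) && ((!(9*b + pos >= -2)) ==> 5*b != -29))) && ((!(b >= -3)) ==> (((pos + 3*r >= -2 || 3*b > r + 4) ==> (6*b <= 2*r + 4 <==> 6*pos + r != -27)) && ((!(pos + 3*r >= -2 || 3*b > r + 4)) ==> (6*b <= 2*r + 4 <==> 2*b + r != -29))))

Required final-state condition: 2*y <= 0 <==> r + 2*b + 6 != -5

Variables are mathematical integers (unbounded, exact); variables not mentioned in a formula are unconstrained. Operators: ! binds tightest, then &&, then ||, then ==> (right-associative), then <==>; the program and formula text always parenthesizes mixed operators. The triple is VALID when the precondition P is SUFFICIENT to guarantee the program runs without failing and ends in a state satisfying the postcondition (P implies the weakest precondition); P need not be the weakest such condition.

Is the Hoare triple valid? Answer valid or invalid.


Working backward. After the program, the postcondition 2*y <= 0 <==> r + 2*b + 6 != -5 must hold; in canonical form it is 2*y <= 0 <==> 2*b + r != -11.
Then branch requires 2*y <= 0 <==> 6*pos + r != -27; else branch requires 2*y <= 0 <==> 2*b + r != -29.
Before the if: ((pos + 3*r >= -2 || y > 2) ==> (2*y <= 0 <==> 6*pos + r != -27)) && ((!(pos + 3*r >= -2 || y > 2)) ==> (2*y <= 0 <==> 2*b + r != -29))
Before y := 3*b - r - 2: ((pos + 3*r >= -2 || 3*b > r + 4) ==> (6*b <= 2*r + 4 <==> 6*pos + r != -27)) && ((!(pos + 3*r >= -2 || 3*b > r + 4)) ==> (6*b <= 2*r + 4 <==> 2*b + r != -29))
Then branch requires (9*b + pos >= -2 ==> 3*b + 6*pos != -27) && ((!(9*b + pos >= -2)) ==> 5*b != -29); else branch requires ((pos + 3*r >= -2 || 3*b > r + 4) ==> (6*b <= 2*r + 4 <==> 6*pos + r != -27)) && ((!(pos + 3*r >= -2 || 3*b > r + 4)) ==> (6*b <= 2*r + 4 <==> 2*b + r != -29)).
Before the if: (b >= -2 ==> ((9*b + pos >= -2 ==> 3*b + 6*pos != -27) && ((!(9*b + pos >= -2)) ==> 5*b != -29))) && ((!(b >= -2)) ==> (((pos + 3*r >= -2 || 3*b > r + 4) ==> (6*b <= 2*r + 4 <==> 6*pos + r != -27)) && ((!(pos + 3*r >= -2 || 3*b > r + 4)) ==> (6*b <= 2*r + 4 <==> 2*b + r != -29))))
The weakest precondition is (b >= -2 ==> ((9*b + pos >= -2 ==> 3*b + 6*pos != -27) && ((!(9*b + pos >= -2)) ==> 5*b != -29))) && ((!(b >= -2)) ==> (((pos + 3*r >= -2 || 3*b > r + 4) ==> (6*b <= 2*r + 4 <==> 6*pos + r != -27)) && ((!(pos + 3*r >= -2 || 3*b > r + 4)) ==> (6*b <= 2*r + 4 <==> 2*b + r != -29)))).
Check whether (b >= -2 ==> ((9*b + pos >= -2 ==> 3*b + 6*pos != -27) && ((!(9*b + pos >= -2)) ==> 5*b != -29))) && ((!(b >= -3)) ==> (((pos + 3*r >= -2 || 3*b > r + 4) ==> (6*b <= 2*r + 4 <==> 6*pos + r != -27)) && ((!(pos + 3*r >= -2 || 3*b > r + 4)) ==> (6*b <= 2*r + 4 <==> 2*b + r != -29)))) implies it.
Countermodel: at the initial state b = -3, pos = -3, r = -13, the precondition holds but the weakest precondition fails.
Answer: invalid


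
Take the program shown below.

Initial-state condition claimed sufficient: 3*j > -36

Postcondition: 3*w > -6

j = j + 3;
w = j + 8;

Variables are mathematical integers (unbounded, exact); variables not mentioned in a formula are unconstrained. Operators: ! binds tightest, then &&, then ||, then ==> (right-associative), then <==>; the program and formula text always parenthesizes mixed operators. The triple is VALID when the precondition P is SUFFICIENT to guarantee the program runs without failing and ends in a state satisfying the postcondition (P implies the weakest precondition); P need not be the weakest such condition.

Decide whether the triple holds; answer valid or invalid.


Working backward. After the program, 3*w > -6 must hold.
Before w := j + 8: 3*j > -30
Before j := j + 3: 3*j > -39
The weakest precondition is 3*j > -39.
Check whether 3*j > -36 implies it.
Every state satisfying the precondition satisfies the weakest precondition: the implication holds.
Answer: valid


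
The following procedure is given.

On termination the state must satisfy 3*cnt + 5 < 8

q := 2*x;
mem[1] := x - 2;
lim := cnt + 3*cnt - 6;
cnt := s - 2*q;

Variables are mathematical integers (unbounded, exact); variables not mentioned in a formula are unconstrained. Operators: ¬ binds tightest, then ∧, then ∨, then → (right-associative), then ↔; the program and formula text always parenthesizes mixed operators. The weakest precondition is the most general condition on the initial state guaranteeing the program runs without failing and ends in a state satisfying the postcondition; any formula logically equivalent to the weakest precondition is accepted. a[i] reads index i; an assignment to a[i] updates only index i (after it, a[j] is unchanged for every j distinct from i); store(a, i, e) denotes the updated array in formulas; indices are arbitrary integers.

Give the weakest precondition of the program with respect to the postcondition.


Working backward. After the program, the postcondition 3*cnt + 5 < 8 must hold; in canonical form it is 3*cnt < 3.
Before cnt := s - 2*q: 3*s < 6*q + 3
Before lim := cnt + 3*cnt - 6: 3*s < 6*q + 3
Before mem[1] := x - 2: 3*s < 6*q + 3
Before q := 2*x: 3*s < 12*x + 3
Answer: WP = 3*s < 12*x + 3


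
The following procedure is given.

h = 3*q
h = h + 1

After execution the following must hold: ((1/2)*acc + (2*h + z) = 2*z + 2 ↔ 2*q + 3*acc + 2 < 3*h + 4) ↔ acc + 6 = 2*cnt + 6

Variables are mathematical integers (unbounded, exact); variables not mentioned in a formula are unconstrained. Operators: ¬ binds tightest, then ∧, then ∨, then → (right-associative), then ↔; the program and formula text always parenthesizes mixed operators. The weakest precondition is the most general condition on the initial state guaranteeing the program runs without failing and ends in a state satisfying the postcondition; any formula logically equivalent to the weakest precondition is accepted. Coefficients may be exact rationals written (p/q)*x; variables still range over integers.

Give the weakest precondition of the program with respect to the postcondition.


Working backward. After the program, the postcondition ((1/2)*acc + (2*h + z) = 2*z + 2 ↔ 2*q + 3*acc + 2 < 3*h + 4) ↔ acc + 6 = 2*cnt + 6 must hold; in canonical form it is ((1/2)*acc + 2*h = z + 2 ↔ 3*acc + 2*q < 3*h + 2) ↔ acc = 2*cnt.
Before h := h + 1: ((1/2)*acc + 2*h = z ↔ 3*acc + 2*q < 3*h + 5) ↔ acc = 2*cnt
Before h := 3*q: ((1/2)*acc + 6*q = z ↔ 3*acc < 7*q + 5) ↔ acc = 2*cnt
Answer: WP = ((1/2)*acc + 6*q = z ↔ 3*acc < 7*q + 5) ↔ acc = 2*cnt


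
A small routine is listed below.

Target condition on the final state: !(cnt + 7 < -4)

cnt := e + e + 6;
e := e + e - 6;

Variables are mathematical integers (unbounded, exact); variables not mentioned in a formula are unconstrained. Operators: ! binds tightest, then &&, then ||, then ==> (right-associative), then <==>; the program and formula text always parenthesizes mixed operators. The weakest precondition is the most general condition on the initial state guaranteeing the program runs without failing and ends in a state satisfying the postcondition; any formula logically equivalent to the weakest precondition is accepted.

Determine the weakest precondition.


Working backward. After the program, the postcondition !(cnt + 7 < -4) must hold; in canonical form it is !(cnt < -11).
Before e := e + e - 6: !(cnt < -11)
Before cnt := e + e + 6: !(2*e < -17)
Answer: WP = !(2*e < -17)


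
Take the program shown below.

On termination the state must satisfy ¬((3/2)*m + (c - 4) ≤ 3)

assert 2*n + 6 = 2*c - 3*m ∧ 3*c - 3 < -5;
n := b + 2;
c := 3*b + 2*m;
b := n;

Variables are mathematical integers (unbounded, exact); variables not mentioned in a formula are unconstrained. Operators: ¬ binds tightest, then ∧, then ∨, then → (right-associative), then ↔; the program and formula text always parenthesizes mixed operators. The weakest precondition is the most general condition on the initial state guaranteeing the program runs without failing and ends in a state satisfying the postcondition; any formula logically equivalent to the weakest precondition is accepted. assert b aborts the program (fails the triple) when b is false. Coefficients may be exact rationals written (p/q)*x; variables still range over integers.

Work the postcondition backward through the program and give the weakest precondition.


Working backward. After the program, the postcondition ¬((3/2)*m + (c - 4) ≤ 3) must hold; in canonical form it is ¬(c + (3/2)*m ≤ 7).
Before b := n: ¬(c + (3/2)*m ≤ 7)
Before c := 3*b + 2*m: ¬(3*b + (7/2)*m ≤ 7)
Before n := b + 2: ¬(3*b + (7/2)*m ≤ 7)
Before assert 2*n + 6 = 2*c - 3*m ∧ 3*c - 3 < -5: 3*m + 2*n = 2*c - 6 ∧ 3*c < -2 ∧ (¬(3*b + (7/2)*m ≤ 7))
Answer: WP = 3*m + 2*n = 2*c - 6 ∧ 3*c < -2 ∧ (¬(3*b + (7/2)*m ≤ 7))


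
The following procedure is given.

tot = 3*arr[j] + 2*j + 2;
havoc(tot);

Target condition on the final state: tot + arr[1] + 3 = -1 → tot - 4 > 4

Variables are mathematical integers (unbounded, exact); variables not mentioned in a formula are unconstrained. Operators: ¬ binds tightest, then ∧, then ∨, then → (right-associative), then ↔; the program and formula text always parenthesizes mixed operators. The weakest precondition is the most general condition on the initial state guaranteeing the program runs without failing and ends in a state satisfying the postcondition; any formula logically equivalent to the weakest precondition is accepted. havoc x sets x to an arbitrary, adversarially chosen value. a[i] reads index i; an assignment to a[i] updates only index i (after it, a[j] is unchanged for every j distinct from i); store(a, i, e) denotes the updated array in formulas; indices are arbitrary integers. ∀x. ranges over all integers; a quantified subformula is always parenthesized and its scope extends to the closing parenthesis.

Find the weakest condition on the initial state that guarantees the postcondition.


Working backward. After the program, the postcondition tot + arr[1] + 3 = -1 → tot - 4 > 4 must hold; in canonical form it is arr[1] + tot = -4 → tot > 8.
Before havoc tot: ∀tot_1. (arr[1] + tot_1 = -4 → tot_1 > 8)
Before tot := 3*arr[j] + 2*j + 2: ∀tot_1. (arr[1] + tot_1 = -4 → tot_1 > 8)
Answer: WP = ∀tot_1. (arr[1] + tot_1 = -4 → tot_1 > 8)


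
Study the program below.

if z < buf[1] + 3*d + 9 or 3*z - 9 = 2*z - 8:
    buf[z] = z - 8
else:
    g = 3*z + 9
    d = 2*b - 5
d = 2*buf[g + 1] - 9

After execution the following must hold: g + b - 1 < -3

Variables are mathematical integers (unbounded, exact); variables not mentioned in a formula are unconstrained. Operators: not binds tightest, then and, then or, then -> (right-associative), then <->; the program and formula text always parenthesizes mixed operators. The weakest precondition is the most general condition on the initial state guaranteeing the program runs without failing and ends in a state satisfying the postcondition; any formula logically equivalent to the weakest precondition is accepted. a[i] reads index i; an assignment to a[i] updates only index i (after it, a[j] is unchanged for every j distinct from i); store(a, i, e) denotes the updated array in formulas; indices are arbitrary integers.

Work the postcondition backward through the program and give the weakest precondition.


Working backward. After the program, the postcondition g + b - 1 < -3 must hold; in canonical form it is b + g < -2.
Before d := 2*buf[g + 1] - 9: b + g < -2
Then branch requires b + g < -2; else branch requires b + 3*z < -11.
Before the if: ((z < buf[1] + 3*d + 9 or z = 1) -> b + g < -2) and ((not (z < buf[1] + 3*d + 9 or z = 1)) -> b + 3*z < -11)
Answer: WP = ((z < buf[1] + 3*d + 9 or z = 1) -> b + g < -2) and ((not (z < buf[1] + 3*d + 9 or z = 1)) -> b + 3*z < -11)


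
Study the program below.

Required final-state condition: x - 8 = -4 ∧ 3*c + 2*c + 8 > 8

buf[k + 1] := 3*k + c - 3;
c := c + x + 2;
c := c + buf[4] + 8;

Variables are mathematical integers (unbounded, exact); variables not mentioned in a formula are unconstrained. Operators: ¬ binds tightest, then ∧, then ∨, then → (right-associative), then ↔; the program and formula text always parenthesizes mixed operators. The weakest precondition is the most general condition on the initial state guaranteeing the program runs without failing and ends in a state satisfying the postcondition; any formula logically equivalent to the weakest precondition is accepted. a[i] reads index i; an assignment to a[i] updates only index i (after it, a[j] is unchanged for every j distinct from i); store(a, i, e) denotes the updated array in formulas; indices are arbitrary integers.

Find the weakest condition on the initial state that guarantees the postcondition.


Working backward. After the program, the postcondition x - 8 = -4 ∧ 3*c + 2*c + 8 > 8 must hold; in canonical form it is x = 4 ∧ 5*c > 0.
Before c := c + buf[4] + 8: x = 4 ∧ 5*buf[4] + 5*c > -40
Before c := c + x + 2: x = 4 ∧ 5*buf[4] + 5*c + 5*x > -50
Before buf[k + 1] := 3*k + c - 3: x = 4 ∧ 5*store(buf, k + 1, c + 3*k - 3)[4] + 5*c + 5*x > -50
Answer: WP = x = 4 ∧ 5*store(buf, k + 1, c + 3*k - 3)[4] + 5*c + 5*x > -50


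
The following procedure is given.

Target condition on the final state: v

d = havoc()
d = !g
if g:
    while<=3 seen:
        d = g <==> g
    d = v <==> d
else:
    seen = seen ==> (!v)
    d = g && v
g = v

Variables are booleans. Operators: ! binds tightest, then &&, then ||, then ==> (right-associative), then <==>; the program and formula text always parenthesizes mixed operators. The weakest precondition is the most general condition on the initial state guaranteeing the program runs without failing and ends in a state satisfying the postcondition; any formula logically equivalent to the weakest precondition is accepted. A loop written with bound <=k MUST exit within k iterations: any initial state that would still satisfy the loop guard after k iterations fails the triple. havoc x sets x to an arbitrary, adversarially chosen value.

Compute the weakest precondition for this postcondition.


Working backward. After the program, v must hold.
Before g := v: v
Then branch requires (seen ==> ((seen ==> ((seen ==> ((!seen) && v)) && ((!seen) ==> v))) && ((!seen) ==> v))) && ((!seen) ==> v); else branch requires v.
Before the if: (g ==> ((seen ==> ((seen ==> ((seen ==> ((!seen) && v)) && ((!seen) ==> v))) && ((!seen) ==> v))) && ((!seen) ==> v))) && ((!g) ==> v)
Before d := !g: (g ==> ((seen ==> ((seen ==> ((seen ==> ((!seen) && v)) && ((!seen) ==> v))) && ((!seen) ==> v))) && ((!seen) ==> v))) && ((!g) ==> v)
Before havoc d: (g ==> ((seen ==> ((seen ==> ((seen ==> ((!seen) && v)) && ((!seen) ==> v))) && ((!seen) ==> v))) && ((!seen) ==> v))) && ((!g) ==> v)
Answer: WP = (g ==> ((seen ==> ((seen ==> ((seen ==> ((!seen) && v)) && ((!seen) ==> v))) && ((!seen) ==> v))) && ((!seen) ==> v))) && ((!g) ==> v)


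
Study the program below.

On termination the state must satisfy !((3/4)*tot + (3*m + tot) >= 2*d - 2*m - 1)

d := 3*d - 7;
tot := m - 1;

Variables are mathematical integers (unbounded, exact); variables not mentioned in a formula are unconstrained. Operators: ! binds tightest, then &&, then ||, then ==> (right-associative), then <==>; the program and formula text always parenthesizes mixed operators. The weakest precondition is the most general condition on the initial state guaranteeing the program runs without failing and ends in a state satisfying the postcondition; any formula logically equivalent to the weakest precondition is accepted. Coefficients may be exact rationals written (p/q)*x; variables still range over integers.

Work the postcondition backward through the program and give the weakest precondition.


Working backward. After the program, the postcondition !((3/4)*tot + (3*m + tot) >= 2*d - 2*m - 1) must hold; in canonical form it is !(5*m + (7/4)*tot >= 2*d - 1).
Before tot := m - 1: !((27/4)*m >= 2*d + 3/4)
Before d := 3*d - 7: !((27/4)*m >= 6*d - 53/4)
Answer: WP = !((27/4)*m >= 6*d - 53/4)


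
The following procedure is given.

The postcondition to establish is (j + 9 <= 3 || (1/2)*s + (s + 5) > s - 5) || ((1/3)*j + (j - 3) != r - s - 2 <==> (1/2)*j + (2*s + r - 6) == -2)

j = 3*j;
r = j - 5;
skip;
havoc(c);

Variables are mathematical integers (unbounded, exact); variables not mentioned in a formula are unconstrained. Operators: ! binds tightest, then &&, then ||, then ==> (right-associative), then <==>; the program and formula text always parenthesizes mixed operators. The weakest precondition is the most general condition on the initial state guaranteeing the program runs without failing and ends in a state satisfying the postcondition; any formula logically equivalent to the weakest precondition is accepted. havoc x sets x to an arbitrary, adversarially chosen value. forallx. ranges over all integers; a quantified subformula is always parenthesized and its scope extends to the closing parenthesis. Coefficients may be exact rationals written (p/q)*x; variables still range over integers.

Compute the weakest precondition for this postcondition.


Working backward. After the program, the postcondition (j + 9 <= 3 || (1/2)*s + (s + 5) > s - 5) || ((1/3)*j + (j - 3) != r - s - 2 <==> (1/2)*j + (2*s + r - 6) == -2) must hold; in canonical form it is j <= -6 || (1/2)*s > -10 || ((4/3)*j + s != r + 1 <==> (1/2)*j + r + 2*s == 4).
Before havoc c: j <= -6 || (1/2)*s > -10 || ((4/3)*j + s != r + 1 <==> (1/2)*j + r + 2*s == 4)
Before skip: j <= -6 || (1/2)*s > -10 || ((4/3)*j + s != r + 1 <==> (1/2)*j + r + 2*s == 4)
Before r := j - 5: j <= -6 || (1/2)*s > -10 || ((1/3)*j + s != -4 <==> (3/2)*j + 2*s == 9)
Before j := 3*j: 3*j <= -6 || (1/2)*s > -10 || (j + s != -4 <==> (9/2)*j + 2*s == 9)
Answer: WP = 3*j <= -6 || (1/2)*s > -10 || (j + s != -4 <==> (9/2)*j + 2*s == 9)


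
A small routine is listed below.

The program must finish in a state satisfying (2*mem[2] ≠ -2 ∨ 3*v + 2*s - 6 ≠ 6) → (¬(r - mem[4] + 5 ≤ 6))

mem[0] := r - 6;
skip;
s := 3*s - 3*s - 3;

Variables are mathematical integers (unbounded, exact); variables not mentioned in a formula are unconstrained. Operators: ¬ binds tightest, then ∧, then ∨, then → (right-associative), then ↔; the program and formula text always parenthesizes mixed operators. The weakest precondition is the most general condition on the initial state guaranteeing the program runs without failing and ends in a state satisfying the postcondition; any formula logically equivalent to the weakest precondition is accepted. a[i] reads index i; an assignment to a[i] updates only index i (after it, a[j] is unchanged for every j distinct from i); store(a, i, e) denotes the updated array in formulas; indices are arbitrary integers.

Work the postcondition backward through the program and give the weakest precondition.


Working backward. After the program, the postcondition (2*mem[2] ≠ -2 ∨ 3*v + 2*s - 6 ≠ 6) → (¬(r - mem[4] + 5 ≤ 6)) must hold; in canonical form it is (2*mem[2] ≠ -2 ∨ 2*s + 3*v ≠ 12) → (¬(r ≤ mem[4] + 1)).
Before s := 3*s - 3*s - 3: (2*mem[2] ≠ -2 ∨ 3*v ≠ 18) → (¬(r ≤ mem[4] + 1))
Before skip: (2*mem[2] ≠ -2 ∨ 3*v ≠ 18) → (¬(r ≤ mem[4] + 1))
Before mem[0] := r - 6: (2*mem[2] ≠ -2 ∨ 3*v ≠ 18) → (¬(r ≤ mem[4] + 1))
Answer: WP = (2*mem[2] ≠ -2 ∨ 3*v ≠ 18) → (¬(r ≤ mem[4] + 1))


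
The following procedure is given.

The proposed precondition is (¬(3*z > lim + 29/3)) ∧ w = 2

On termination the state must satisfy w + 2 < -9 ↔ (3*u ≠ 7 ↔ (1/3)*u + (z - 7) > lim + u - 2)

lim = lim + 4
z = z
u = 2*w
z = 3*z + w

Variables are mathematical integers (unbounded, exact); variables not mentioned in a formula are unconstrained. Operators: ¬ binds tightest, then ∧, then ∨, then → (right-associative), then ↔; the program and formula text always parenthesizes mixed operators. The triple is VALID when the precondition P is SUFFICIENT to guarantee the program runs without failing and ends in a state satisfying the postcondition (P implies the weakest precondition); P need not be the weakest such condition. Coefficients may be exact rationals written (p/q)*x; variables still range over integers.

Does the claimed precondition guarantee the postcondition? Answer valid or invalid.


Working backward. After the program, the postcondition w + 2 < -9 ↔ (3*u ≠ 7 ↔ (1/3)*u + (z - 7) > lim + u - 2) must hold; in canonical form it is w < -11 ↔ (3*u ≠ 7 ↔ z > lim + (2/3)*u + 5).
Before z := 3*z + w: w < -11 ↔ (3*u ≠ 7 ↔ w + 3*z > lim + (2/3)*u + 5)
Before u := 2*w: w < -11 ↔ (6*w ≠ 7 ↔ 3*z > lim + (1/3)*w + 5)
Before z := z: w < -11 ↔ (6*w ≠ 7 ↔ 3*z > lim + (1/3)*w + 5)
Before lim := lim + 4: w < -11 ↔ (6*w ≠ 7 ↔ 3*z > lim + (1/3)*w + 9)
The weakest precondition is w < -11 ↔ (6*w ≠ 7 ↔ 3*z > lim + (1/3)*w + 9).
Check whether (¬(3*z > lim + 29/3)) ∧ w = 2 implies it.
Every state satisfying the precondition satisfies the weakest precondition: the implication holds.
Answer: valid


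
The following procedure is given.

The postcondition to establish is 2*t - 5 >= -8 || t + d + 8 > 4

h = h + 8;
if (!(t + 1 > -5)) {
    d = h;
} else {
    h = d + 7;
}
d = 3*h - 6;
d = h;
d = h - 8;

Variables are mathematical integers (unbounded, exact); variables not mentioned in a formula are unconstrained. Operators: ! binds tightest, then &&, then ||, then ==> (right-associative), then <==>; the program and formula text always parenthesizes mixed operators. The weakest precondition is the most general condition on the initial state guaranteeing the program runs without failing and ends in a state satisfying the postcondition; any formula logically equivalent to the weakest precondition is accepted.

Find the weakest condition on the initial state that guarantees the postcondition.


Working backward. After the program, the postcondition 2*t - 5 >= -8 || t + d + 8 > 4 must hold; in canonical form it is 2*t >= -3 || d + t > -4.
Before d := h - 8: 2*t >= -3 || h + t > 4
Before d := h: 2*t >= -3 || h + t > 4
Before d := 3*h - 6: 2*t >= -3 || h + t > 4
Then branch requires 2*t >= -3 || h + t > 4; else branch requires 2*t >= -3 || d + t > -3.
Before the if: ((!(t > -6)) ==> (2*t >= -3 || h + t > 4)) && (t > -6 ==> (2*t >= -3 || d + t > -3))
Before h := h + 8: ((!(t > -6)) ==> (2*t >= -3 || h + t > -4)) && (t > -6 ==> (2*t >= -3 || d + t > -3))
Answer: WP = ((!(t > -6)) ==> (2*t >= -3 || h + t > -4)) && (t > -6 ==> (2*t >= -3 || d + t > -3))


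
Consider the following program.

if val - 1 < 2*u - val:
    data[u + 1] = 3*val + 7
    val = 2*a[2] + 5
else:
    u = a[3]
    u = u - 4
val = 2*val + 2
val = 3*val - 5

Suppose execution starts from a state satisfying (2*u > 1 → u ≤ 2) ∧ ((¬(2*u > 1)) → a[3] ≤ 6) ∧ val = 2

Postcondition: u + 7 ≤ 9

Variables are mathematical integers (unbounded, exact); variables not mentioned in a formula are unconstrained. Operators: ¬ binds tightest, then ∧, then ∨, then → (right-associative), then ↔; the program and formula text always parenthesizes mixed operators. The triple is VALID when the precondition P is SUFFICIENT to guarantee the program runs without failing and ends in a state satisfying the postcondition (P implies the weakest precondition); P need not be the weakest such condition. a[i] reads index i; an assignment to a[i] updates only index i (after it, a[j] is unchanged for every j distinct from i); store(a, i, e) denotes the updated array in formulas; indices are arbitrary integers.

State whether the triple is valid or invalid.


Working backward. After the program, the postcondition u + 7 ≤ 9 must hold; in canonical form it is u ≤ 2.
Before val := 3*val - 5: u ≤ 2
Before val := 2*val + 2: u ≤ 2
Then branch requires u ≤ 2; else branch requires a[3] ≤ 6.
Before the if: (2*val < 2*u + 1 → u ≤ 2) ∧ ((¬(2*val < 2*u + 1)) → a[3] ≤ 6)
The weakest precondition is (2*val < 2*u + 1 → u ≤ 2) ∧ ((¬(2*val < 2*u + 1)) → a[3] ≤ 6).
Check whether (2*u > 1 → u ≤ 2) ∧ ((¬(2*u > 1)) → a[3] ≤ 6) ∧ val = 2 implies it.
Countermodel: at the initial state a = {[3] = 7, elsewhere 7}, u = 1, val = 2, the precondition holds but the weakest precondition fails.
Answer: invalid


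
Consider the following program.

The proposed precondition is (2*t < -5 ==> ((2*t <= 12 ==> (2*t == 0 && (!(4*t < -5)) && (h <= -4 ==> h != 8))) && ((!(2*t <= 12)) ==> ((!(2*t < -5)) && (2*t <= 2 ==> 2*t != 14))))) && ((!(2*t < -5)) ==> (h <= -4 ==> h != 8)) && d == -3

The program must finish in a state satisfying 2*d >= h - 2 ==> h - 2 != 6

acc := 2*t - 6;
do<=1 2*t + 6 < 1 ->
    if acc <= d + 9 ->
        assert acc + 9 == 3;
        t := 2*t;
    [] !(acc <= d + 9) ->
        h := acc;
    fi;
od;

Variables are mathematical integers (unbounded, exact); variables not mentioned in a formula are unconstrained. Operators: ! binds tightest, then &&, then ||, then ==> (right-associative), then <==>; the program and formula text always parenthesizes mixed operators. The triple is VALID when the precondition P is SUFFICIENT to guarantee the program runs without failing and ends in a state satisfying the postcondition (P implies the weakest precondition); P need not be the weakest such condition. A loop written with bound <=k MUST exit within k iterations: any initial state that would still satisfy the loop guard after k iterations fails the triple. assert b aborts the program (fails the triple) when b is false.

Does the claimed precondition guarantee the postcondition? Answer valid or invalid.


Working backward. After the program, the postcondition 2*d >= h - 2 ==> h - 2 != 6 must hold; in canonical form it is 2*d >= h - 2 ==> h != 8.
Before the loop (bound <=1), unroll the exhaustion recursion (WP_0 = exit-now case; WP_j = one more guarded iteration, up to j = 1):
  WP_0: (!(2*t < -5)) && (2*d >= h - 2 ==> h != 8)
  WP_1: (2*t < -5 ==> ((acc <= d + 9 ==> (acc == -6 && (!(4*t < -5)) && (2*d >= h - 2 ==> h != 8))) && ((!(acc <= d + 9)) ==> ((!(2*t < -5)) && (2*d >= acc - 2 ==> acc != 8))))) && ((!(2*t < -5)) ==> (2*d >= h - 2 ==> h != 8))
So before the loop: (2*t < -5 ==> ((acc <= d + 9 ==> (acc == -6 && (!(4*t < -5)) && (2*d >= h - 2 ==> h != 8))) && ((!(acc <= d + 9)) ==> ((!(2*t < -5)) && (2*d >= acc - 2 ==> acc != 8))))) && ((!(2*t < -5)) ==> (2*d >= h - 2 ==> h != 8))
Before acc := 2*t - 6: (2*t < -5 ==> ((2*t <= d + 15 ==> (2*t == 0 && (!(4*t < -5)) && (2*d >= h - 2 ==> h != 8))) && ((!(2*t <= d + 15)) ==> ((!(2*t < -5)) && (2*d >= 2*t - 8 ==> 2*t != 14))))) && ((!(2*t < -5)) ==> (2*d >= h - 2 ==> h != 8))
The weakest precondition is (2*t < -5 ==> ((2*t <= d + 15 ==> (2*t == 0 && (!(4*t < -5)) && (2*d >= h - 2 ==> h != 8))) && ((!(2*t <= d + 15)) ==> ((!(2*t < -5)) && (2*d >= 2*t - 8 ==> 2*t != 14))))) && ((!(2*t < -5)) ==> (2*d >= h - 2 ==> h != 8)).
Check whether (2*t < -5 ==> ((2*t <= 12 ==> (2*t == 0 && (!(4*t < -5)) && (h <= -4 ==> h != 8))) && ((!(2*t <= 12)) ==> ((!(2*t < -5)) && (2*t <= 2 ==> 2*t != 14))))) && ((!(2*t < -5)) ==> (h <= -4 ==> h != 8)) && d == -3 implies it.
Every state satisfying the precondition satisfies the weakest precondition: the implication holds.
Answer: valid


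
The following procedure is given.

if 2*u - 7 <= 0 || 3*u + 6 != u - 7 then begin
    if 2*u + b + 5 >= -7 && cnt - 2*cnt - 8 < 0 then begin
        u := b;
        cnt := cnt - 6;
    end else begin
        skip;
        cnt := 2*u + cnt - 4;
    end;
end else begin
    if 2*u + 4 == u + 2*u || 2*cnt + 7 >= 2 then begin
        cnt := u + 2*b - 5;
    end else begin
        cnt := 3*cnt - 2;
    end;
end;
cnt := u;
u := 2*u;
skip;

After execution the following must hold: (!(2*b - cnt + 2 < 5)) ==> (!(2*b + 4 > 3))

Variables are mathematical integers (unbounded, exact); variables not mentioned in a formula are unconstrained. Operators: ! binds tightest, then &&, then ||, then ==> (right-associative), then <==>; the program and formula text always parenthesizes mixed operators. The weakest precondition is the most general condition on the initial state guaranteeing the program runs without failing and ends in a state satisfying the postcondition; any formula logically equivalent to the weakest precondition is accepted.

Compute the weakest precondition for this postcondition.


Working backward. After the program, the postcondition (!(2*b - cnt + 2 < 5)) ==> (!(2*b + 4 > 3)) must hold; in canonical form it is (!(2*b < cnt + 3)) ==> (!(2*b > -1)).
Before skip: (!(2*b < cnt + 3)) ==> (!(2*b > -1))
Before u := 2*u: (!(2*b < cnt + 3)) ==> (!(2*b > -1))
Before cnt := u: (!(2*b < u + 3)) ==> (!(2*b > -1))
Then branch requires ((b + 2*u >= -12 && cnt > -8) ==> ((!(b < 3)) ==> (!(2*b > -1)))) && ((!(b + 2*u >= -12 && cnt > -8)) ==> ((!(2*b < u + 3)) ==> (!(2*b > -1)))); else branch requires ((u == 4 || 2*cnt >= -5) ==> ((!(2*b < u + 3)) ==> (!(2*b > -1)))) && ((!(u == 4 || 2*cnt >= -5)) ==> ((!(2*b < u + 3)) ==> (!(2*b > -1)))).
Before the if: ((2*u <= 7 || 2*u != -13) ==> (((b + 2*u >= -12 && cnt > -8) ==> ((!(b < 3)) ==> (!(2*b > -1)))) && ((!(b + 2*u >= -12 && cnt > -8)) ==> ((!(2*b < u + 3)) ==> (!(2*b > -1)))))) && ((!(2*u <= 7 || 2*u != -13)) ==> (((u == 4 || 2*cnt >= -5) ==> ((!(2*b < u + 3)) ==> (!(2*b > -1)))) && ((!(u == 4 || 2*cnt >= -5)) ==> ((!(2*b < u + 3)) ==> (!(2*b > -1))))))
Answer: WP = ((2*u <= 7 || 2*u != -13) ==> (((b + 2*u >= -12 && cnt > -8) ==> ((!(b < 3)) ==> (!(2*b > -1)))) && ((!(b + 2*u >= -12 && cnt > -8)) ==> ((!(2*b < u + 3)) ==> (!(2*b > -1)))))) && ((!(2*u <= 7 || 2*u != -13)) ==> (((u == 4 || 2*cnt >= -5) ==> ((!(2*b < u + 3)) ==> (!(2*b > -1)))) && ((!(u == 4 || 2*cnt >= -5)) ==> ((!(2*b < u + 3)) ==> (!(2*b > -1))))))


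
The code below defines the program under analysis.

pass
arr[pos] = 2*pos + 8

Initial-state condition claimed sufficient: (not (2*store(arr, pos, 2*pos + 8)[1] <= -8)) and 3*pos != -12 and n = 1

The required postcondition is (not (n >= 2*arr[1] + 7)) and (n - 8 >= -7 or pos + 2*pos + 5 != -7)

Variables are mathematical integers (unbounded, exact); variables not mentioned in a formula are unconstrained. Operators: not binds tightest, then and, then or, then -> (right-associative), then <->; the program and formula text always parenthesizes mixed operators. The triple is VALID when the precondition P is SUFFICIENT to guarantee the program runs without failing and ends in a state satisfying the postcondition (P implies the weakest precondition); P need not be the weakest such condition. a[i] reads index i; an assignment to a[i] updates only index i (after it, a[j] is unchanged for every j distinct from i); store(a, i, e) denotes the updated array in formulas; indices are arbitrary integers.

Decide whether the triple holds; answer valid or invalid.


Working backward. After the program, the postcondition (not (n >= 2*arr[1] + 7)) and (n - 8 >= -7 or pos + 2*pos + 5 != -7) must hold; in canonical form it is (not (n >= 2*arr[1] + 7)) and (n >= 1 or 3*pos != -12).
Before arr[pos] := 2*pos + 8: (not (n >= 2*store(arr, pos, 2*pos + 8)[1] + 7)) and (n >= 1 or 3*pos != -12)
Before skip: (not (n >= 2*store(arr, pos, 2*pos + 8)[1] + 7)) and (n >= 1 or 3*pos != -12)
The weakest precondition is (not (n >= 2*store(arr, pos, 2*pos + 8)[1] + 7)) and (n >= 1 or 3*pos != -12).
Check whether (not (2*store(arr, pos, 2*pos + 8)[1] <= -8)) and 3*pos != -12 and n = 1 implies it.
Countermodel: at the initial state arr = {[-5] = 2, [1] = -3, elsewhere 2}, n = 1, pos = -5, the precondition holds but the weakest precondition fails.
Answer: invalid


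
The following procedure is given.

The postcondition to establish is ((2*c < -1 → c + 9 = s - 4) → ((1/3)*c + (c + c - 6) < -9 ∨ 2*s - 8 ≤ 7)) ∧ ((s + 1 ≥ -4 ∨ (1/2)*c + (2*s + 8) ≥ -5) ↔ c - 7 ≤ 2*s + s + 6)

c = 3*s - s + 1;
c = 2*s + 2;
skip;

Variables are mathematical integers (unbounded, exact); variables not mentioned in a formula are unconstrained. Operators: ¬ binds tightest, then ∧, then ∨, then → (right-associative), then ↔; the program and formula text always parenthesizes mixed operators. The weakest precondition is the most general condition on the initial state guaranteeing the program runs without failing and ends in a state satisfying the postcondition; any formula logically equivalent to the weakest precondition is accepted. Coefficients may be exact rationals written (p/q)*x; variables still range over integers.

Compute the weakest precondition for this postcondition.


Working backward. After the program, the postcondition ((2*c < -1 → c + 9 = s - 4) → ((1/3)*c + (c + c - 6) < -9 ∨ 2*s - 8 ≤ 7)) ∧ ((s + 1 ≥ -4 ∨ (1/2)*c + (2*s + 8) ≥ -5) ↔ c - 7 ≤ 2*s + s + 6) must hold; in canonical form it is ((2*c < -1 → c = s - 13) → ((7/3)*c < -3 ∨ 2*s ≤ 15)) ∧ ((s ≥ -5 ∨ (1/2)*c + 2*s ≥ -13) ↔ c ≤ 3*s + 13).
Before skip: ((2*c < -1 → c = s - 13) → ((7/3)*c < -3 ∨ 2*s ≤ 15)) ∧ ((s ≥ -5 ∨ (1/2)*c + 2*s ≥ -13) ↔ c ≤ 3*s + 13)
Before c := 2*s + 2: ((4*s < -5 → s = -15) → ((14/3)*s < -23/3 ∨ 2*s ≤ 15)) ∧ ((s ≥ -5 ∨ 3*s ≥ -14) ↔ s ≥ -11)
Before c := 3*s - s + 1: ((4*s < -5 → s = -15) → ((14/3)*s < -23/3 ∨ 2*s ≤ 15)) ∧ ((s ≥ -5 ∨ 3*s ≥ -14) ↔ s ≥ -11)
Answer: WP = ((4*s < -5 → s = -15) → ((14/3)*s < -23/3 ∨ 2*s ≤ 15)) ∧ ((s ≥ -5 ∨ 3*s ≥ -14) ↔ s ≥ -11)


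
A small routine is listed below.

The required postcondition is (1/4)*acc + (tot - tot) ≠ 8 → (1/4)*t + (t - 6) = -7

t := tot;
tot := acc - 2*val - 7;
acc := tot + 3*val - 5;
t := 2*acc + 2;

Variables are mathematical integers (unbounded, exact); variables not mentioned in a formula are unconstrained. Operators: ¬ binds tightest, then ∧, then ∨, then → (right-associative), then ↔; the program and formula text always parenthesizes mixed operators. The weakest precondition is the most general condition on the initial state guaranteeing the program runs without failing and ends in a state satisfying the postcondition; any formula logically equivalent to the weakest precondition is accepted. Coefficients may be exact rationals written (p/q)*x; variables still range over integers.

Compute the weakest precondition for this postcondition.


Working backward. After the program, the postcondition (1/4)*acc + (tot - tot) ≠ 8 → (1/4)*t + (t - 6) = -7 must hold; in canonical form it is (1/4)*acc ≠ 8 → (5/4)*t = -1.
Before t := 2*acc + 2: (1/4)*acc ≠ 8 → (5/2)*acc = -7/2
Before acc := tot + 3*val - 5: (1/4)*tot + (3/4)*val ≠ 37/4 → (5/2)*tot + (15/2)*val = 9
Before tot := acc - 2*val - 7: (1/4)*acc + (1/4)*val ≠ 11 → (5/2)*acc + (5/2)*val = 53/2
Before t := tot: (1/4)*acc + (1/4)*val ≠ 11 → (5/2)*acc + (5/2)*val = 53/2
Answer: WP = (1/4)*acc + (1/4)*val ≠ 11 → (5/2)*acc + (5/2)*val = 53/2
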